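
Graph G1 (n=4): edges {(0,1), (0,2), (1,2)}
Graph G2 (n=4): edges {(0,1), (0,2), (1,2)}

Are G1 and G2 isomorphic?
Yes, isomorphic

The graphs are isomorphic.
One valid mapping φ: V(G1) → V(G2): 0→0, 1→1, 2→2, 3→3

Verify φ preserves adjacency — for each edge of G1, its image is an edge of G2:
  (0,1) → (φ(0),φ(1)) = (0,1) ∈ E(G2) ✓
  (0,2) → (φ(0),φ(2)) = (0,2) ∈ E(G2) ✓
  (1,2) → (φ(1),φ(2)) = (1,2) ∈ E(G2) ✓
All 3 edges of G1 map to edges of G2, and |E(G1)| = |E(G2)| = 3, so φ is a bijection on edges as well as vertices. Hence G1 ≅ G2.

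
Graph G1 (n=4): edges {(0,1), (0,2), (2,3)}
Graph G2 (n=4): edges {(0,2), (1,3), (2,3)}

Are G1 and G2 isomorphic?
Yes, isomorphic

The graphs are isomorphic.
One valid mapping φ: V(G1) → V(G2): 0→3, 1→1, 2→2, 3→0

Verify φ preserves adjacency — for each edge of G1, its image is an edge of G2:
  (0,1) → (φ(0),φ(1)) = (1,3) ∈ E(G2) ✓
  (0,2) → (φ(0),φ(2)) = (2,3) ∈ E(G2) ✓
  (2,3) → (φ(2),φ(3)) = (0,2) ∈ E(G2) ✓
All 3 edges of G1 map to edges of G2, and |E(G1)| = |E(G2)| = 3, so φ is a bijection on edges as well as vertices. Hence G1 ≅ G2.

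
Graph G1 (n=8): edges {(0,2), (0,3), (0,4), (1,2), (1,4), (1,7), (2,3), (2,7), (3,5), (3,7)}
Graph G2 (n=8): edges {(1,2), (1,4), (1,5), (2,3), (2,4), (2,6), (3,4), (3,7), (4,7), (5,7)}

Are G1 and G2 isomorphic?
Yes, isomorphic

The graphs are isomorphic.
One valid mapping φ: V(G1) → V(G2): 0→1, 1→7, 2→4, 3→2, 4→5, 5→6, 6→0, 7→3

Verify φ preserves adjacency — for each edge of G1, its image is an edge of G2:
  (0,2) → (φ(0),φ(2)) = (1,4) ∈ E(G2) ✓
  (0,3) → (φ(0),φ(3)) = (1,2) ∈ E(G2) ✓
  (0,4) → (φ(0),φ(4)) = (1,5) ∈ E(G2) ✓
  (1,2) → (φ(1),φ(2)) = (4,7) ∈ E(G2) ✓
  (1,4) → (φ(1),φ(4)) = (5,7) ∈ E(G2) ✓
  (1,7) → (φ(1),φ(7)) = (3,7) ∈ E(G2) ✓
  (2,3) → (φ(2),φ(3)) = (2,4) ∈ E(G2) ✓
  (2,7) → (φ(2),φ(7)) = (3,4) ∈ E(G2) ✓
  (3,5) → (φ(3),φ(5)) = (2,6) ∈ E(G2) ✓
  (3,7) → (φ(3),φ(7)) = (2,3) ∈ E(G2) ✓
All 10 edges of G1 map to edges of G2, and |E(G1)| = |E(G2)| = 10, so φ is a bijection on edges as well as vertices. Hence G1 ≅ G2.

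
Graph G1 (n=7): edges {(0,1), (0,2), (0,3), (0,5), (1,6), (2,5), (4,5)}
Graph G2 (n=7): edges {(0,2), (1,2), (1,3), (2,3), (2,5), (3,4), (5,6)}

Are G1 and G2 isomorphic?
Yes, isomorphic

The graphs are isomorphic.
One valid mapping φ: V(G1) → V(G2): 0→2, 1→5, 2→1, 3→0, 4→4, 5→3, 6→6

Verify φ preserves adjacency — for each edge of G1, its image is an edge of G2:
  (0,1) → (φ(0),φ(1)) = (2,5) ∈ E(G2) ✓
  (0,2) → (φ(0),φ(2)) = (1,2) ∈ E(G2) ✓
  (0,3) → (φ(0),φ(3)) = (0,2) ∈ E(G2) ✓
  (0,5) → (φ(0),φ(5)) = (2,3) ∈ E(G2) ✓
  (1,6) → (φ(1),φ(6)) = (5,6) ∈ E(G2) ✓
  (2,5) → (φ(2),φ(5)) = (1,3) ∈ E(G2) ✓
  (4,5) → (φ(4),φ(5)) = (3,4) ∈ E(G2) ✓
All 7 edges of G1 map to edges of G2, and |E(G1)| = |E(G2)| = 7, so φ is a bijection on edges as well as vertices. Hence G1 ≅ G2.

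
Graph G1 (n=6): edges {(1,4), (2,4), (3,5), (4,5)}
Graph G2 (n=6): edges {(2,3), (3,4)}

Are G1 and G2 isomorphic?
No, not isomorphic

The graphs are NOT isomorphic.

Connected components of G1: 2 component(s) with vertex sets [[0], [1, 2, 3, 4, 5]], sizes [1, 5].
Connected components of G2: 4 component(s) with vertex sets [[0], [1], [5], [2, 3, 4]], sizes [1, 1, 1, 3].
The number of connected components (and the multiset of component sizes) is an isomorphism invariant — an isomorphism maps each component of G1 bijectively onto a component of G2. Since G1 has 2 component(s) and G2 has 4, they cannot be isomorphic.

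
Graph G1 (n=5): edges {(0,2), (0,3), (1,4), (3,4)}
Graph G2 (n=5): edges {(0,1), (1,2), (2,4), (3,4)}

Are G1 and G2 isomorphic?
Yes, isomorphic

The graphs are isomorphic.
One valid mapping φ: V(G1) → V(G2): 0→1, 1→3, 2→0, 3→2, 4→4

Verify φ preserves adjacency — for each edge of G1, its image is an edge of G2:
  (0,2) → (φ(0),φ(2)) = (0,1) ∈ E(G2) ✓
  (0,3) → (φ(0),φ(3)) = (1,2) ∈ E(G2) ✓
  (1,4) → (φ(1),φ(4)) = (3,4) ∈ E(G2) ✓
  (3,4) → (φ(3),φ(4)) = (2,4) ∈ E(G2) ✓
All 4 edges of G1 map to edges of G2, and |E(G1)| = |E(G2)| = 4, so φ is a bijection on edges as well as vertices. Hence G1 ≅ G2.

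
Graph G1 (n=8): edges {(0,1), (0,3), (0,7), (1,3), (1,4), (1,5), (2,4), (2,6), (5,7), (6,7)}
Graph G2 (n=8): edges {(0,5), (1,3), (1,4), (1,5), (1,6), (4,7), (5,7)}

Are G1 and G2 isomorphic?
No, not isomorphic

The graphs are NOT isomorphic.

Connected components of G1: 1 component(s) with vertex sets [[0, 1, 2, 3, 4, 5, 6, 7]], sizes [8].
Connected components of G2: 2 component(s) with vertex sets [[2], [0, 1, 3, 4, 5, 6, 7]], sizes [1, 7].
The number of connected components (and the multiset of component sizes) is an isomorphism invariant — an isomorphism maps each component of G1 bijectively onto a component of G2. Since G1 has 1 component(s) and G2 has 2, they cannot be isomorphic.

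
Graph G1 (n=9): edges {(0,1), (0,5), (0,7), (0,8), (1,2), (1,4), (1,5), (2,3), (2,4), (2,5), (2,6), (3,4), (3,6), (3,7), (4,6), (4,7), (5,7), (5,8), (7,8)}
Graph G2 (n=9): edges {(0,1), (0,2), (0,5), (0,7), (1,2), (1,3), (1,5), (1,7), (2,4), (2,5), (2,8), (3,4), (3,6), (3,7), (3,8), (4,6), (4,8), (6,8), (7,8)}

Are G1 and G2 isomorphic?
Yes, isomorphic

The graphs are isomorphic.
One valid mapping φ: V(G1) → V(G2): 0→0, 1→7, 2→3, 3→4, 4→8, 5→1, 6→6, 7→2, 8→5

Verify φ preserves adjacency — for each edge of G1, its image is an edge of G2:
  (0,1) → (φ(0),φ(1)) = (0,7) ∈ E(G2) ✓
  (0,5) → (φ(0),φ(5)) = (0,1) ∈ E(G2) ✓
  (0,7) → (φ(0),φ(7)) = (0,2) ∈ E(G2) ✓
  (0,8) → (φ(0),φ(8)) = (0,5) ∈ E(G2) ✓
  (1,2) → (φ(1),φ(2)) = (3,7) ∈ E(G2) ✓
  (1,4) → (φ(1),φ(4)) = (7,8) ∈ E(G2) ✓
  (1,5) → (φ(1),φ(5)) = (1,7) ∈ E(G2) ✓
  (2,3) → (φ(2),φ(3)) = (3,4) ∈ E(G2) ✓
  (2,4) → (φ(2),φ(4)) = (3,8) ∈ E(G2) ✓
  (2,5) → (φ(2),φ(5)) = (1,3) ∈ E(G2) ✓
  (2,6) → (φ(2),φ(6)) = (3,6) ∈ E(G2) ✓
  (3,4) → (φ(3),φ(4)) = (4,8) ∈ E(G2) ✓
  (3,6) → (φ(3),φ(6)) = (4,6) ∈ E(G2) ✓
  (3,7) → (φ(3),φ(7)) = (2,4) ∈ E(G2) ✓
  (4,6) → (φ(4),φ(6)) = (6,8) ∈ E(G2) ✓
  (4,7) → (φ(4),φ(7)) = (2,8) ∈ E(G2) ✓
  (5,7) → (φ(5),φ(7)) = (1,2) ∈ E(G2) ✓
  (5,8) → (φ(5),φ(8)) = (1,5) ∈ E(G2) ✓
  (7,8) → (φ(7),φ(8)) = (2,5) ∈ E(G2) ✓
All 19 edges of G1 map to edges of G2, and |E(G1)| = |E(G2)| = 19, so φ is a bijection on edges as well as vertices. Hence G1 ≅ G2.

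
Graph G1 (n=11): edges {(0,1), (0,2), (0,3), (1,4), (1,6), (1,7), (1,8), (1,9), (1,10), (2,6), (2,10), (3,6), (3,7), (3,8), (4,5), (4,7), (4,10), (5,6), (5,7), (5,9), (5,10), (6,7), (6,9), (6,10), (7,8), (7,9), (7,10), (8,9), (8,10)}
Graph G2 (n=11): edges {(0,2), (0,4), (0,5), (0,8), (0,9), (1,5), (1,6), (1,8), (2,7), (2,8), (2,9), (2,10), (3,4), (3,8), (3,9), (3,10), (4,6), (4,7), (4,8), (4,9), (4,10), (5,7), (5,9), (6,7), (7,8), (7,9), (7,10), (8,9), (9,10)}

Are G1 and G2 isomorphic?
Yes, isomorphic

The graphs are isomorphic.
One valid mapping φ: V(G1) → V(G2): 0→1, 1→8, 2→6, 3→5, 4→3, 5→10, 6→7, 7→9, 8→0, 9→2, 10→4

Verify φ preserves adjacency — for each edge of G1, its image is an edge of G2:
  (0,1) → (φ(0),φ(1)) = (1,8) ∈ E(G2) ✓
  (0,2) → (φ(0),φ(2)) = (1,6) ∈ E(G2) ✓
  (0,3) → (φ(0),φ(3)) = (1,5) ∈ E(G2) ✓
  (1,4) → (φ(1),φ(4)) = (3,8) ∈ E(G2) ✓
  (1,6) → (φ(1),φ(6)) = (7,8) ∈ E(G2) ✓
  (1,7) → (φ(1),φ(7)) = (8,9) ∈ E(G2) ✓
  (1,8) → (φ(1),φ(8)) = (0,8) ∈ E(G2) ✓
  (1,9) → (φ(1),φ(9)) = (2,8) ∈ E(G2) ✓
  (1,10) → (φ(1),φ(10)) = (4,8) ∈ E(G2) ✓
  (2,6) → (φ(2),φ(6)) = (6,7) ∈ E(G2) ✓
  (2,10) → (φ(2),φ(10)) = (4,6) ∈ E(G2) ✓
  (3,6) → (φ(3),φ(6)) = (5,7) ∈ E(G2) ✓
  (3,7) → (φ(3),φ(7)) = (5,9) ∈ E(G2) ✓
  (3,8) → (φ(3),φ(8)) = (0,5) ∈ E(G2) ✓
  (4,5) → (φ(4),φ(5)) = (3,10) ∈ E(G2) ✓
  (4,7) → (φ(4),φ(7)) = (3,9) ∈ E(G2) ✓
  (4,10) → (φ(4),φ(10)) = (3,4) ∈ E(G2) ✓
  (5,6) → (φ(5),φ(6)) = (7,10) ∈ E(G2) ✓
  (5,7) → (φ(5),φ(7)) = (9,10) ∈ E(G2) ✓
  (5,9) → (φ(5),φ(9)) = (2,10) ∈ E(G2) ✓
  (5,10) → (φ(5),φ(10)) = (4,10) ∈ E(G2) ✓
  (6,7) → (φ(6),φ(7)) = (7,9) ∈ E(G2) ✓
  (6,9) → (φ(6),φ(9)) = (2,7) ∈ E(G2) ✓
  (6,10) → (φ(6),φ(10)) = (4,7) ∈ E(G2) ✓
  (7,8) → (φ(7),φ(8)) = (0,9) ∈ E(G2) ✓
  (7,9) → (φ(7),φ(9)) = (2,9) ∈ E(G2) ✓
  (7,10) → (φ(7),φ(10)) = (4,9) ∈ E(G2) ✓
  (8,9) → (φ(8),φ(9)) = (0,2) ∈ E(G2) ✓
  (8,10) → (φ(8),φ(10)) = (0,4) ∈ E(G2) ✓
All 29 edges of G1 map to edges of G2, and |E(G1)| = |E(G2)| = 29, so φ is a bijection on edges as well as vertices. Hence G1 ≅ G2.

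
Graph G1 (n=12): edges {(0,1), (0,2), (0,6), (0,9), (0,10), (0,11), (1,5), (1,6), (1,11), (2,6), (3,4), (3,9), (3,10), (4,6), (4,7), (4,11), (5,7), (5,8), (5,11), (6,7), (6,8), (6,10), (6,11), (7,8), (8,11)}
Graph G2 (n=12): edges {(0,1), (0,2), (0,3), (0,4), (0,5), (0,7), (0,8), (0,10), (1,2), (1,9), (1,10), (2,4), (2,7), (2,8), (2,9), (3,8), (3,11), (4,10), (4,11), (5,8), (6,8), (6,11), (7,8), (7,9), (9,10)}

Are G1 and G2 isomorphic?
Yes, isomorphic

The graphs are isomorphic.
One valid mapping φ: V(G1) → V(G2): 0→8, 1→7, 2→5, 3→11, 4→4, 5→9, 6→0, 7→10, 8→1, 9→6, 10→3, 11→2

Verify φ preserves adjacency — for each edge of G1, its image is an edge of G2:
  (0,1) → (φ(0),φ(1)) = (7,8) ∈ E(G2) ✓
  (0,2) → (φ(0),φ(2)) = (5,8) ∈ E(G2) ✓
  (0,6) → (φ(0),φ(6)) = (0,8) ∈ E(G2) ✓
  (0,9) → (φ(0),φ(9)) = (6,8) ∈ E(G2) ✓
  (0,10) → (φ(0),φ(10)) = (3,8) ∈ E(G2) ✓
  (0,11) → (φ(0),φ(11)) = (2,8) ∈ E(G2) ✓
  (1,5) → (φ(1),φ(5)) = (7,9) ∈ E(G2) ✓
  (1,6) → (φ(1),φ(6)) = (0,7) ∈ E(G2) ✓
  (1,11) → (φ(1),φ(11)) = (2,7) ∈ E(G2) ✓
  (2,6) → (φ(2),φ(6)) = (0,5) ∈ E(G2) ✓
  (3,4) → (φ(3),φ(4)) = (4,11) ∈ E(G2) ✓
  (3,9) → (φ(3),φ(9)) = (6,11) ∈ E(G2) ✓
  (3,10) → (φ(3),φ(10)) = (3,11) ∈ E(G2) ✓
  (4,6) → (φ(4),φ(6)) = (0,4) ∈ E(G2) ✓
  (4,7) → (φ(4),φ(7)) = (4,10) ∈ E(G2) ✓
  (4,11) → (φ(4),φ(11)) = (2,4) ∈ E(G2) ✓
  (5,7) → (φ(5),φ(7)) = (9,10) ∈ E(G2) ✓
  (5,8) → (φ(5),φ(8)) = (1,9) ∈ E(G2) ✓
  (5,11) → (φ(5),φ(11)) = (2,9) ∈ E(G2) ✓
  (6,7) → (φ(6),φ(7)) = (0,10) ∈ E(G2) ✓
  (6,8) → (φ(6),φ(8)) = (0,1) ∈ E(G2) ✓
  (6,10) → (φ(6),φ(10)) = (0,3) ∈ E(G2) ✓
  (6,11) → (φ(6),φ(11)) = (0,2) ∈ E(G2) ✓
  (7,8) → (φ(7),φ(8)) = (1,10) ∈ E(G2) ✓
  (8,11) → (φ(8),φ(11)) = (1,2) ∈ E(G2) ✓
All 25 edges of G1 map to edges of G2, and |E(G1)| = |E(G2)| = 25, so φ is a bijection on edges as well as vertices. Hence G1 ≅ G2.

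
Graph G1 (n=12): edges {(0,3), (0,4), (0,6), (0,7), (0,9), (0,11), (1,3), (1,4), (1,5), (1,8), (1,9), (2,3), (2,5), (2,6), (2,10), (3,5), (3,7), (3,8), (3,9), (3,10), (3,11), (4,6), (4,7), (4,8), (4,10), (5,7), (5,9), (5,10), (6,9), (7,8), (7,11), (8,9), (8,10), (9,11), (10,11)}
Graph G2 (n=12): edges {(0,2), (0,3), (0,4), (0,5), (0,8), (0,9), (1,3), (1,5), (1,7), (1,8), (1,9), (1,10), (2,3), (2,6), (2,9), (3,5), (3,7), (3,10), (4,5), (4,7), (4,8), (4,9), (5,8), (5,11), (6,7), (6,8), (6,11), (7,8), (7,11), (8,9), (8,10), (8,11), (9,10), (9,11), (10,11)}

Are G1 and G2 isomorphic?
Yes, isomorphic

The graphs are isomorphic.
One valid mapping φ: V(G1) → V(G2): 0→0, 1→10, 2→6, 3→8, 4→3, 5→11, 6→2, 7→5, 8→1, 9→9, 10→7, 11→4

Verify φ preserves adjacency — for each edge of G1, its image is an edge of G2:
  (0,3) → (φ(0),φ(3)) = (0,8) ∈ E(G2) ✓
  (0,4) → (φ(0),φ(4)) = (0,3) ∈ E(G2) ✓
  (0,6) → (φ(0),φ(6)) = (0,2) ∈ E(G2) ✓
  (0,7) → (φ(0),φ(7)) = (0,5) ∈ E(G2) ✓
  (0,9) → (φ(0),φ(9)) = (0,9) ∈ E(G2) ✓
  (0,11) → (φ(0),φ(11)) = (0,4) ∈ E(G2) ✓
  (1,3) → (φ(1),φ(3)) = (8,10) ∈ E(G2) ✓
  (1,4) → (φ(1),φ(4)) = (3,10) ∈ E(G2) ✓
  (1,5) → (φ(1),φ(5)) = (10,11) ∈ E(G2) ✓
  (1,8) → (φ(1),φ(8)) = (1,10) ∈ E(G2) ✓
  (1,9) → (φ(1),φ(9)) = (9,10) ∈ E(G2) ✓
  (2,3) → (φ(2),φ(3)) = (6,8) ∈ E(G2) ✓
  (2,5) → (φ(2),φ(5)) = (6,11) ∈ E(G2) ✓
  (2,6) → (φ(2),φ(6)) = (2,6) ∈ E(G2) ✓
  (2,10) → (φ(2),φ(10)) = (6,7) ∈ E(G2) ✓
  (3,5) → (φ(3),φ(5)) = (8,11) ∈ E(G2) ✓
  (3,7) → (φ(3),φ(7)) = (5,8) ∈ E(G2) ✓
  (3,8) → (φ(3),φ(8)) = (1,8) ∈ E(G2) ✓
  (3,9) → (φ(3),φ(9)) = (8,9) ∈ E(G2) ✓
  (3,10) → (φ(3),φ(10)) = (7,8) ∈ E(G2) ✓
  (3,11) → (φ(3),φ(11)) = (4,8) ∈ E(G2) ✓
  (4,6) → (φ(4),φ(6)) = (2,3) ∈ E(G2) ✓
  (4,7) → (φ(4),φ(7)) = (3,5) ∈ E(G2) ✓
  (4,8) → (φ(4),φ(8)) = (1,3) ∈ E(G2) ✓
  (4,10) → (φ(4),φ(10)) = (3,7) ∈ E(G2) ✓
  (5,7) → (φ(5),φ(7)) = (5,11) ∈ E(G2) ✓
  (5,9) → (φ(5),φ(9)) = (9,11) ∈ E(G2) ✓
  (5,10) → (φ(5),φ(10)) = (7,11) ∈ E(G2) ✓
  (6,9) → (φ(6),φ(9)) = (2,9) ∈ E(G2) ✓
  (7,8) → (φ(7),φ(8)) = (1,5) ∈ E(G2) ✓
  (7,11) → (φ(7),φ(11)) = (4,5) ∈ E(G2) ✓
  (8,9) → (φ(8),φ(9)) = (1,9) ∈ E(G2) ✓
  (8,10) → (φ(8),φ(10)) = (1,7) ∈ E(G2) ✓
  (9,11) → (φ(9),φ(11)) = (4,9) ∈ E(G2) ✓
  (10,11) → (φ(10),φ(11)) = (4,7) ∈ E(G2) ✓
All 35 edges of G1 map to edges of G2, and |E(G1)| = |E(G2)| = 35, so φ is a bijection on edges as well as vertices. Hence G1 ≅ G2.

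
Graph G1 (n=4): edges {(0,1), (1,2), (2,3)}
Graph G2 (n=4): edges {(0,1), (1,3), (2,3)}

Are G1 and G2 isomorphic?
Yes, isomorphic

The graphs are isomorphic.
One valid mapping φ: V(G1) → V(G2): 0→2, 1→3, 2→1, 3→0

Verify φ preserves adjacency — for each edge of G1, its image is an edge of G2:
  (0,1) → (φ(0),φ(1)) = (2,3) ∈ E(G2) ✓
  (1,2) → (φ(1),φ(2)) = (1,3) ∈ E(G2) ✓
  (2,3) → (φ(2),φ(3)) = (0,1) ∈ E(G2) ✓
All 3 edges of G1 map to edges of G2, and |E(G1)| = |E(G2)| = 3, so φ is a bijection on edges as well as vertices. Hence G1 ≅ G2.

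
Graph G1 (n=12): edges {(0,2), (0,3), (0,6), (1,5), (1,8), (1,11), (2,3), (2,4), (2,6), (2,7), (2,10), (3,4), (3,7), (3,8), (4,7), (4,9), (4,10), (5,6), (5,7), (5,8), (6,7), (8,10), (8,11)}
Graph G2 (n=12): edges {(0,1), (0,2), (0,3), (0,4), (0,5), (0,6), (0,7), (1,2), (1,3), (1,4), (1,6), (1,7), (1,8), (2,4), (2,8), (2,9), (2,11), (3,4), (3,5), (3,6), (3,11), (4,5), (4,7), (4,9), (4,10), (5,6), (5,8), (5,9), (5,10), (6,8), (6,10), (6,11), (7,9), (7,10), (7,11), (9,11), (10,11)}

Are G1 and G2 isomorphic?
No, not isomorphic

The graphs are NOT isomorphic.

Degrees in G1: deg(0)=3, deg(1)=3, deg(2)=6, deg(3)=5, deg(4)=5, deg(5)=4, deg(6)=4, deg(7)=5, deg(8)=5, deg(9)=1, deg(10)=3, deg(11)=2.
Sorted degree sequence of G1: [6, 5, 5, 5, 5, 4, 4, 3, 3, 3, 2, 1].
Degrees in G2: deg(0)=7, deg(1)=7, deg(2)=6, deg(3)=6, deg(4)=8, deg(5)=7, deg(6)=7, deg(7)=6, deg(8)=4, deg(9)=5, deg(10)=5, deg(11)=6.
Sorted degree sequence of G2: [8, 7, 7, 7, 7, 6, 6, 6, 6, 5, 5, 4].
The (sorted) degree sequence is an isomorphism invariant, so since G1 and G2 have different degree sequences they cannot be isomorphic.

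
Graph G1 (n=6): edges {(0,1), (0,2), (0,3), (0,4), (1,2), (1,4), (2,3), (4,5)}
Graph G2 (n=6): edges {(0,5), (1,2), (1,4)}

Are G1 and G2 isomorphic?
No, not isomorphic

The graphs are NOT isomorphic.

Connected components of G1: 1 component(s) with vertex sets [[0, 1, 2, 3, 4, 5]], sizes [6].
Connected components of G2: 3 component(s) with vertex sets [[3], [0, 5], [1, 2, 4]], sizes [1, 2, 3].
The number of connected components (and the multiset of component sizes) is an isomorphism invariant — an isomorphism maps each component of G1 bijectively onto a component of G2. Since G1 has 1 component(s) and G2 has 3, they cannot be isomorphic.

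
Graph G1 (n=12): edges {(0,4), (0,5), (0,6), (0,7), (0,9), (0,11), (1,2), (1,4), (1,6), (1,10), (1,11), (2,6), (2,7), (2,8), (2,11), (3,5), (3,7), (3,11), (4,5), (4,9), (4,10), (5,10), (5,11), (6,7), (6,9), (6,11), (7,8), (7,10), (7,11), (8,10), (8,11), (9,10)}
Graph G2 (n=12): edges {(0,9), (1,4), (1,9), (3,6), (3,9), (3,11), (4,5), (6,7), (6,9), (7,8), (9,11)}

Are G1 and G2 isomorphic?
No, not isomorphic

The graphs are NOT isomorphic.

Connected components of G1: 1 component(s) with vertex sets [[0, 1, 2, 3, 4, 5, 6, 7, 8, 9, 10, 11]], sizes [12].
Connected components of G2: 3 component(s) with vertex sets [[2], [10], [0, 1, 3, 4, 5, 6, 7, 8, 9, 11]], sizes [1, 1, 10].
The number of connected components (and the multiset of component sizes) is an isomorphism invariant — an isomorphism maps each component of G1 bijectively onto a component of G2. Since G1 has 1 component(s) and G2 has 3, they cannot be isomorphic.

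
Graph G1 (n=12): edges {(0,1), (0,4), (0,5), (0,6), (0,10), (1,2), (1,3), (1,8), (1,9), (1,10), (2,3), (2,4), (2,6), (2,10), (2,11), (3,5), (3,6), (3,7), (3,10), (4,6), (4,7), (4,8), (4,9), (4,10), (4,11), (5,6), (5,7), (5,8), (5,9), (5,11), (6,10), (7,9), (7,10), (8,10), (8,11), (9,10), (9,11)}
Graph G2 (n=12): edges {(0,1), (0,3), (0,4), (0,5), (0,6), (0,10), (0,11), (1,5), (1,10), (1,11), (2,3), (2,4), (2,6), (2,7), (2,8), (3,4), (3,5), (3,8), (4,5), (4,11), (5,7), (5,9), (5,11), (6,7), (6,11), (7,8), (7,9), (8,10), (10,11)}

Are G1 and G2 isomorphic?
No, not isomorphic

The graphs are NOT isomorphic.

Degrees in G1: deg(0)=5, deg(1)=6, deg(2)=6, deg(3)=6, deg(4)=8, deg(5)=7, deg(6)=6, deg(7)=5, deg(8)=5, deg(9)=6, deg(10)=9, deg(11)=5.
Sorted degree sequence of G1: [9, 8, 7, 6, 6, 6, 6, 6, 5, 5, 5, 5].
Degrees in G2: deg(0)=7, deg(1)=4, deg(2)=5, deg(3)=5, deg(4)=5, deg(5)=7, deg(6)=4, deg(7)=5, deg(8)=4, deg(9)=2, deg(10)=4, deg(11)=6.
Sorted degree sequence of G2: [7, 7, 6, 5, 5, 5, 5, 4, 4, 4, 4, 2].
The (sorted) degree sequence is an isomorphism invariant, so since G1 and G2 have different degree sequences they cannot be isomorphic.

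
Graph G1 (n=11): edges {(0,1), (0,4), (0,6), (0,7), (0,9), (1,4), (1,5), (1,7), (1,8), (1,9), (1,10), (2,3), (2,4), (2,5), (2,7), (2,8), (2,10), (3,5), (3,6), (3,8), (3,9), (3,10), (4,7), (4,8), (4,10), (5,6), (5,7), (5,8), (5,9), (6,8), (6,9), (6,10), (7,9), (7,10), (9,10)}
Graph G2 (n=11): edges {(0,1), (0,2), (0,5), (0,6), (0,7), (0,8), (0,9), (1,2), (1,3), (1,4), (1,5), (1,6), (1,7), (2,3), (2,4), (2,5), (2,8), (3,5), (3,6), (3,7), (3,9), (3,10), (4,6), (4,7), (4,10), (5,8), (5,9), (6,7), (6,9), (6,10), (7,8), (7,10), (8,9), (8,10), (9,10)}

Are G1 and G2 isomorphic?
Yes, isomorphic

The graphs are isomorphic.
One valid mapping φ: V(G1) → V(G2): 0→4, 1→7, 2→9, 3→5, 4→10, 5→0, 6→2, 7→6, 8→8, 9→1, 10→3

Verify φ preserves adjacency — for each edge of G1, its image is an edge of G2:
  (0,1) → (φ(0),φ(1)) = (4,7) ∈ E(G2) ✓
  (0,4) → (φ(0),φ(4)) = (4,10) ∈ E(G2) ✓
  (0,6) → (φ(0),φ(6)) = (2,4) ∈ E(G2) ✓
  (0,7) → (φ(0),φ(7)) = (4,6) ∈ E(G2) ✓
  (0,9) → (φ(0),φ(9)) = (1,4) ∈ E(G2) ✓
  (1,4) → (φ(1),φ(4)) = (7,10) ∈ E(G2) ✓
  (1,5) → (φ(1),φ(5)) = (0,7) ∈ E(G2) ✓
  (1,7) → (φ(1),φ(7)) = (6,7) ∈ E(G2) ✓
  (1,8) → (φ(1),φ(8)) = (7,8) ∈ E(G2) ✓
  (1,9) → (φ(1),φ(9)) = (1,7) ∈ E(G2) ✓
  (1,10) → (φ(1),φ(10)) = (3,7) ∈ E(G2) ✓
  (2,3) → (φ(2),φ(3)) = (5,9) ∈ E(G2) ✓
  (2,4) → (φ(2),φ(4)) = (9,10) ∈ E(G2) ✓
  (2,5) → (φ(2),φ(5)) = (0,9) ∈ E(G2) ✓
  (2,7) → (φ(2),φ(7)) = (6,9) ∈ E(G2) ✓
  (2,8) → (φ(2),φ(8)) = (8,9) ∈ E(G2) ✓
  (2,10) → (φ(2),φ(10)) = (3,9) ∈ E(G2) ✓
  (3,5) → (φ(3),φ(5)) = (0,5) ∈ E(G2) ✓
  (3,6) → (φ(3),φ(6)) = (2,5) ∈ E(G2) ✓
  (3,8) → (φ(3),φ(8)) = (5,8) ∈ E(G2) ✓
  (3,9) → (φ(3),φ(9)) = (1,5) ∈ E(G2) ✓
  (3,10) → (φ(3),φ(10)) = (3,5) ∈ E(G2) ✓
  (4,7) → (φ(4),φ(7)) = (6,10) ∈ E(G2) ✓
  (4,8) → (φ(4),φ(8)) = (8,10) ∈ E(G2) ✓
  (4,10) → (φ(4),φ(10)) = (3,10) ∈ E(G2) ✓
  (5,6) → (φ(5),φ(6)) = (0,2) ∈ E(G2) ✓
  (5,7) → (φ(5),φ(7)) = (0,6) ∈ E(G2) ✓
  (5,8) → (φ(5),φ(8)) = (0,8) ∈ E(G2) ✓
  (5,9) → (φ(5),φ(9)) = (0,1) ∈ E(G2) ✓
  (6,8) → (φ(6),φ(8)) = (2,8) ∈ E(G2) ✓
  (6,9) → (φ(6),φ(9)) = (1,2) ∈ E(G2) ✓
  (6,10) → (φ(6),φ(10)) = (2,3) ∈ E(G2) ✓
  (7,9) → (φ(7),φ(9)) = (1,6) ∈ E(G2) ✓
  (7,10) → (φ(7),φ(10)) = (3,6) ∈ E(G2) ✓
  (9,10) → (φ(9),φ(10)) = (1,3) ∈ E(G2) ✓
All 35 edges of G1 map to edges of G2, and |E(G1)| = |E(G2)| = 35, so φ is a bijection on edges as well as vertices. Hence G1 ≅ G2.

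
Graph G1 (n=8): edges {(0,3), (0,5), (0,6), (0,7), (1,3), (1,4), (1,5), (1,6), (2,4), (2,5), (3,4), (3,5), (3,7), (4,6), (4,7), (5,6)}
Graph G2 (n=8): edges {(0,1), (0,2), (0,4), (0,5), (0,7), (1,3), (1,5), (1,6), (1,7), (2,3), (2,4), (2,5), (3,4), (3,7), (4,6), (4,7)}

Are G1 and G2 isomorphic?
Yes, isomorphic

The graphs are isomorphic.
One valid mapping φ: V(G1) → V(G2): 0→2, 1→7, 2→6, 3→0, 4→1, 5→4, 6→3, 7→5

Verify φ preserves adjacency — for each edge of G1, its image is an edge of G2:
  (0,3) → (φ(0),φ(3)) = (0,2) ∈ E(G2) ✓
  (0,5) → (φ(0),φ(5)) = (2,4) ∈ E(G2) ✓
  (0,6) → (φ(0),φ(6)) = (2,3) ∈ E(G2) ✓
  (0,7) → (φ(0),φ(7)) = (2,5) ∈ E(G2) ✓
  (1,3) → (φ(1),φ(3)) = (0,7) ∈ E(G2) ✓
  (1,4) → (φ(1),φ(4)) = (1,7) ∈ E(G2) ✓
  (1,5) → (φ(1),φ(5)) = (4,7) ∈ E(G2) ✓
  (1,6) → (φ(1),φ(6)) = (3,7) ∈ E(G2) ✓
  (2,4) → (φ(2),φ(4)) = (1,6) ∈ E(G2) ✓
  (2,5) → (φ(2),φ(5)) = (4,6) ∈ E(G2) ✓
  (3,4) → (φ(3),φ(4)) = (0,1) ∈ E(G2) ✓
  (3,5) → (φ(3),φ(5)) = (0,4) ∈ E(G2) ✓
  (3,7) → (φ(3),φ(7)) = (0,5) ∈ E(G2) ✓
  (4,6) → (φ(4),φ(6)) = (1,3) ∈ E(G2) ✓
  (4,7) → (φ(4),φ(7)) = (1,5) ∈ E(G2) ✓
  (5,6) → (φ(5),φ(6)) = (3,4) ∈ E(G2) ✓
All 16 edges of G1 map to edges of G2, and |E(G1)| = |E(G2)| = 16, so φ is a bijection on edges as well as vertices. Hence G1 ≅ G2.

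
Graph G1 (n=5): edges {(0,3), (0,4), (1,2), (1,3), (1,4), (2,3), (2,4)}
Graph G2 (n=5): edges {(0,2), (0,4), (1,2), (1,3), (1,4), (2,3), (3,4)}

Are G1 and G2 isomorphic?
Yes, isomorphic

The graphs are isomorphic.
One valid mapping φ: V(G1) → V(G2): 0→0, 1→3, 2→1, 3→2, 4→4

Verify φ preserves adjacency — for each edge of G1, its image is an edge of G2:
  (0,3) → (φ(0),φ(3)) = (0,2) ∈ E(G2) ✓
  (0,4) → (φ(0),φ(4)) = (0,4) ∈ E(G2) ✓
  (1,2) → (φ(1),φ(2)) = (1,3) ∈ E(G2) ✓
  (1,3) → (φ(1),φ(3)) = (2,3) ∈ E(G2) ✓
  (1,4) → (φ(1),φ(4)) = (3,4) ∈ E(G2) ✓
  (2,3) → (φ(2),φ(3)) = (1,2) ∈ E(G2) ✓
  (2,4) → (φ(2),φ(4)) = (1,4) ∈ E(G2) ✓
All 7 edges of G1 map to edges of G2, and |E(G1)| = |E(G2)| = 7, so φ is a bijection on edges as well as vertices. Hence G1 ≅ G2.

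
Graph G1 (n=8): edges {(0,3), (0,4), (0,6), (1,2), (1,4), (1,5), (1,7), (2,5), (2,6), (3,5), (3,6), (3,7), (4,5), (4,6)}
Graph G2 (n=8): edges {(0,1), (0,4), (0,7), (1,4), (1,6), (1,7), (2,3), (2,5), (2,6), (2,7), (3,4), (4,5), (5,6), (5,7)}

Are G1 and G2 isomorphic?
Yes, isomorphic

The graphs are isomorphic.
One valid mapping φ: V(G1) → V(G2): 0→0, 1→2, 2→6, 3→4, 4→7, 5→5, 6→1, 7→3

Verify φ preserves adjacency — for each edge of G1, its image is an edge of G2:
  (0,3) → (φ(0),φ(3)) = (0,4) ∈ E(G2) ✓
  (0,4) → (φ(0),φ(4)) = (0,7) ∈ E(G2) ✓
  (0,6) → (φ(0),φ(6)) = (0,1) ∈ E(G2) ✓
  (1,2) → (φ(1),φ(2)) = (2,6) ∈ E(G2) ✓
  (1,4) → (φ(1),φ(4)) = (2,7) ∈ E(G2) ✓
  (1,5) → (φ(1),φ(5)) = (2,5) ∈ E(G2) ✓
  (1,7) → (φ(1),φ(7)) = (2,3) ∈ E(G2) ✓
  (2,5) → (φ(2),φ(5)) = (5,6) ∈ E(G2) ✓
  (2,6) → (φ(2),φ(6)) = (1,6) ∈ E(G2) ✓
  (3,5) → (φ(3),φ(5)) = (4,5) ∈ E(G2) ✓
  (3,6) → (φ(3),φ(6)) = (1,4) ∈ E(G2) ✓
  (3,7) → (φ(3),φ(7)) = (3,4) ∈ E(G2) ✓
  (4,5) → (φ(4),φ(5)) = (5,7) ∈ E(G2) ✓
  (4,6) → (φ(4),φ(6)) = (1,7) ∈ E(G2) ✓
All 14 edges of G1 map to edges of G2, and |E(G1)| = |E(G2)| = 14, so φ is a bijection on edges as well as vertices. Hence G1 ≅ G2.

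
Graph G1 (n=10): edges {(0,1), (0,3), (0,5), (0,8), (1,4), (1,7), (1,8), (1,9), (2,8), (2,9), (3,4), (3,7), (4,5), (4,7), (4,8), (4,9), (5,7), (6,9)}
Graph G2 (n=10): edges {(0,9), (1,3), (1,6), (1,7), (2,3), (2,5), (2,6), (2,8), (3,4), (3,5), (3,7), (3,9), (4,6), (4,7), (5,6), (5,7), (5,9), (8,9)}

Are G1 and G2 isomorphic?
Yes, isomorphic

The graphs are isomorphic.
One valid mapping φ: V(G1) → V(G2): 0→6, 1→5, 2→8, 3→1, 4→3, 5→4, 6→0, 7→7, 8→2, 9→9

Verify φ preserves adjacency — for each edge of G1, its image is an edge of G2:
  (0,1) → (φ(0),φ(1)) = (5,6) ∈ E(G2) ✓
  (0,3) → (φ(0),φ(3)) = (1,6) ∈ E(G2) ✓
  (0,5) → (φ(0),φ(5)) = (4,6) ∈ E(G2) ✓
  (0,8) → (φ(0),φ(8)) = (2,6) ∈ E(G2) ✓
  (1,4) → (φ(1),φ(4)) = (3,5) ∈ E(G2) ✓
  (1,7) → (φ(1),φ(7)) = (5,7) ∈ E(G2) ✓
  (1,8) → (φ(1),φ(8)) = (2,5) ∈ E(G2) ✓
  (1,9) → (φ(1),φ(9)) = (5,9) ∈ E(G2) ✓
  (2,8) → (φ(2),φ(8)) = (2,8) ∈ E(G2) ✓
  (2,9) → (φ(2),φ(9)) = (8,9) ∈ E(G2) ✓
  (3,4) → (φ(3),φ(4)) = (1,3) ∈ E(G2) ✓
  (3,7) → (φ(3),φ(7)) = (1,7) ∈ E(G2) ✓
  (4,5) → (φ(4),φ(5)) = (3,4) ∈ E(G2) ✓
  (4,7) → (φ(4),φ(7)) = (3,7) ∈ E(G2) ✓
  (4,8) → (φ(4),φ(8)) = (2,3) ∈ E(G2) ✓
  (4,9) → (φ(4),φ(9)) = (3,9) ∈ E(G2) ✓
  (5,7) → (φ(5),φ(7)) = (4,7) ∈ E(G2) ✓
  (6,9) → (φ(6),φ(9)) = (0,9) ∈ E(G2) ✓
All 18 edges of G1 map to edges of G2, and |E(G1)| = |E(G2)| = 18, so φ is a bijection on edges as well as vertices. Hence G1 ≅ G2.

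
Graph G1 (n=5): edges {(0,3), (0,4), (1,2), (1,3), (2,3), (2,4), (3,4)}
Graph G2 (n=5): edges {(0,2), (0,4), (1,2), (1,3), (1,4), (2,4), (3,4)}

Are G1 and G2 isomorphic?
Yes, isomorphic

The graphs are isomorphic.
One valid mapping φ: V(G1) → V(G2): 0→3, 1→0, 2→2, 3→4, 4→1

Verify φ preserves adjacency — for each edge of G1, its image is an edge of G2:
  (0,3) → (φ(0),φ(3)) = (3,4) ∈ E(G2) ✓
  (0,4) → (φ(0),φ(4)) = (1,3) ∈ E(G2) ✓
  (1,2) → (φ(1),φ(2)) = (0,2) ∈ E(G2) ✓
  (1,3) → (φ(1),φ(3)) = (0,4) ∈ E(G2) ✓
  (2,3) → (φ(2),φ(3)) = (2,4) ∈ E(G2) ✓
  (2,4) → (φ(2),φ(4)) = (1,2) ∈ E(G2) ✓
  (3,4) → (φ(3),φ(4)) = (1,4) ∈ E(G2) ✓
All 7 edges of G1 map to edges of G2, and |E(G1)| = |E(G2)| = 7, so φ is a bijection on edges as well as vertices. Hence G1 ≅ G2.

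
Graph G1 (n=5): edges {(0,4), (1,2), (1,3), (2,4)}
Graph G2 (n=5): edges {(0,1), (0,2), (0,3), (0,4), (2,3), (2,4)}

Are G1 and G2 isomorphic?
No, not isomorphic

The graphs are NOT isomorphic.

Counting triangles (3-cliques): G1 has 0, G2 has 2.
Triangle count is an isomorphism invariant, so differing triangle counts rule out isomorphism.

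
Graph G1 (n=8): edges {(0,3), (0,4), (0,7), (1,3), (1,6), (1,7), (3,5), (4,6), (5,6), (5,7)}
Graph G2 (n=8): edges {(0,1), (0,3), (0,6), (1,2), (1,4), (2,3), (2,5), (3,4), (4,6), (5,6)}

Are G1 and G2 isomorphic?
Yes, isomorphic

The graphs are isomorphic.
One valid mapping φ: V(G1) → V(G2): 0→6, 1→3, 2→7, 3→0, 4→5, 5→1, 6→2, 7→4

Verify φ preserves adjacency — for each edge of G1, its image is an edge of G2:
  (0,3) → (φ(0),φ(3)) = (0,6) ∈ E(G2) ✓
  (0,4) → (φ(0),φ(4)) = (5,6) ∈ E(G2) ✓
  (0,7) → (φ(0),φ(7)) = (4,6) ∈ E(G2) ✓
  (1,3) → (φ(1),φ(3)) = (0,3) ∈ E(G2) ✓
  (1,6) → (φ(1),φ(6)) = (2,3) ∈ E(G2) ✓
  (1,7) → (φ(1),φ(7)) = (3,4) ∈ E(G2) ✓
  (3,5) → (φ(3),φ(5)) = (0,1) ∈ E(G2) ✓
  (4,6) → (φ(4),φ(6)) = (2,5) ∈ E(G2) ✓
  (5,6) → (φ(5),φ(6)) = (1,2) ∈ E(G2) ✓
  (5,7) → (φ(5),φ(7)) = (1,4) ∈ E(G2) ✓
All 10 edges of G1 map to edges of G2, and |E(G1)| = |E(G2)| = 10, so φ is a bijection on edges as well as vertices. Hence G1 ≅ G2.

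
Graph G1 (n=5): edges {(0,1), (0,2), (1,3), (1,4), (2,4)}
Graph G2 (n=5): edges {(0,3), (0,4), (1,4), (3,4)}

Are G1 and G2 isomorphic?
No, not isomorphic

The graphs are NOT isomorphic.

Connected components of G1: 1 component(s) with vertex sets [[0, 1, 2, 3, 4]], sizes [5].
Connected components of G2: 2 component(s) with vertex sets [[2], [0, 1, 3, 4]], sizes [1, 4].
The number of connected components (and the multiset of component sizes) is an isomorphism invariant — an isomorphism maps each component of G1 bijectively onto a component of G2. Since G1 has 1 component(s) and G2 has 2, they cannot be isomorphic.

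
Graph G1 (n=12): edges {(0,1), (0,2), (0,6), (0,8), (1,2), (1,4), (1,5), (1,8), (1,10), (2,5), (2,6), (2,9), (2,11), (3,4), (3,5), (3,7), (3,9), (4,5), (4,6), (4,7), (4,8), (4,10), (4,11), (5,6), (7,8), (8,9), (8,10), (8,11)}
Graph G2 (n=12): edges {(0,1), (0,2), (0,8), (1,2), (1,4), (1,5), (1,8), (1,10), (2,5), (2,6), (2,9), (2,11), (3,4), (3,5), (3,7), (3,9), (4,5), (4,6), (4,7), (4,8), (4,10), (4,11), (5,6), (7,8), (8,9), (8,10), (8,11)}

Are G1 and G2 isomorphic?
No, not isomorphic

The graphs are NOT isomorphic.

Counting edges: G1 has 28 edge(s); G2 has 27 edge(s).
Edge count is an isomorphism invariant (a bijection on vertices induces a bijection on edges), so differing edge counts rule out isomorphism.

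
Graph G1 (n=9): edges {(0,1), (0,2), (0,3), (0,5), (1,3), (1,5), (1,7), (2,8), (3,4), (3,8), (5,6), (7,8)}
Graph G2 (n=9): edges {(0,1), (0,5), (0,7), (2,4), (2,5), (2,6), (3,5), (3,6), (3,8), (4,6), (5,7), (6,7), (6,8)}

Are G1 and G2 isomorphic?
No, not isomorphic

The graphs are NOT isomorphic.

Degrees in G1: deg(0)=4, deg(1)=4, deg(2)=2, deg(3)=4, deg(4)=1, deg(5)=3, deg(6)=1, deg(7)=2, deg(8)=3.
Sorted degree sequence of G1: [4, 4, 4, 3, 3, 2, 2, 1, 1].
Degrees in G2: deg(0)=3, deg(1)=1, deg(2)=3, deg(3)=3, deg(4)=2, deg(5)=4, deg(6)=5, deg(7)=3, deg(8)=2.
Sorted degree sequence of G2: [5, 4, 3, 3, 3, 3, 2, 2, 1].
The (sorted) degree sequence is an isomorphism invariant, so since G1 and G2 have different degree sequences they cannot be isomorphic.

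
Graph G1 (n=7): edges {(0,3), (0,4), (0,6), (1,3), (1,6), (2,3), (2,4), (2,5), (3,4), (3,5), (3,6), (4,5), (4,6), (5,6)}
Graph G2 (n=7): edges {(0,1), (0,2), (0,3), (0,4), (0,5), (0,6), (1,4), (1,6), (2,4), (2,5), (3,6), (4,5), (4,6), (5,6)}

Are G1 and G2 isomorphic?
Yes, isomorphic

The graphs are isomorphic.
One valid mapping φ: V(G1) → V(G2): 0→1, 1→3, 2→2, 3→0, 4→4, 5→5, 6→6

Verify φ preserves adjacency — for each edge of G1, its image is an edge of G2:
  (0,3) → (φ(0),φ(3)) = (0,1) ∈ E(G2) ✓
  (0,4) → (φ(0),φ(4)) = (1,4) ∈ E(G2) ✓
  (0,6) → (φ(0),φ(6)) = (1,6) ∈ E(G2) ✓
  (1,3) → (φ(1),φ(3)) = (0,3) ∈ E(G2) ✓
  (1,6) → (φ(1),φ(6)) = (3,6) ∈ E(G2) ✓
  (2,3) → (φ(2),φ(3)) = (0,2) ∈ E(G2) ✓
  (2,4) → (φ(2),φ(4)) = (2,4) ∈ E(G2) ✓
  (2,5) → (φ(2),φ(5)) = (2,5) ∈ E(G2) ✓
  (3,4) → (φ(3),φ(4)) = (0,4) ∈ E(G2) ✓
  (3,5) → (φ(3),φ(5)) = (0,5) ∈ E(G2) ✓
  (3,6) → (φ(3),φ(6)) = (0,6) ∈ E(G2) ✓
  (4,5) → (φ(4),φ(5)) = (4,5) ∈ E(G2) ✓
  (4,6) → (φ(4),φ(6)) = (4,6) ∈ E(G2) ✓
  (5,6) → (φ(5),φ(6)) = (5,6) ∈ E(G2) ✓
All 14 edges of G1 map to edges of G2, and |E(G1)| = |E(G2)| = 14, so φ is a bijection on edges as well as vertices. Hence G1 ≅ G2.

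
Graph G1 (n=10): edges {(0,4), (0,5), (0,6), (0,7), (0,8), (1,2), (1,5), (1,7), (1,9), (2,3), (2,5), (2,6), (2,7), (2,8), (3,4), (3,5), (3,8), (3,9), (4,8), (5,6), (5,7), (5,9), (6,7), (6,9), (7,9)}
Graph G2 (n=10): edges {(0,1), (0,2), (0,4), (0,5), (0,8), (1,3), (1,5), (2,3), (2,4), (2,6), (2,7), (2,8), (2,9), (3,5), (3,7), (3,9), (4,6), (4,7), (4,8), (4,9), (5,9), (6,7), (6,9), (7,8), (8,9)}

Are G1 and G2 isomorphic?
Yes, isomorphic

The graphs are isomorphic.
One valid mapping φ: V(G1) → V(G2): 0→0, 1→6, 2→9, 3→3, 4→1, 5→2, 6→8, 7→4, 8→5, 9→7

Verify φ preserves adjacency — for each edge of G1, its image is an edge of G2:
  (0,4) → (φ(0),φ(4)) = (0,1) ∈ E(G2) ✓
  (0,5) → (φ(0),φ(5)) = (0,2) ∈ E(G2) ✓
  (0,6) → (φ(0),φ(6)) = (0,8) ∈ E(G2) ✓
  (0,7) → (φ(0),φ(7)) = (0,4) ∈ E(G2) ✓
  (0,8) → (φ(0),φ(8)) = (0,5) ∈ E(G2) ✓
  (1,2) → (φ(1),φ(2)) = (6,9) ∈ E(G2) ✓
  (1,5) → (φ(1),φ(5)) = (2,6) ∈ E(G2) ✓
  (1,7) → (φ(1),φ(7)) = (4,6) ∈ E(G2) ✓
  (1,9) → (φ(1),φ(9)) = (6,7) ∈ E(G2) ✓
  (2,3) → (φ(2),φ(3)) = (3,9) ∈ E(G2) ✓
  (2,5) → (φ(2),φ(5)) = (2,9) ∈ E(G2) ✓
  (2,6) → (φ(2),φ(6)) = (8,9) ∈ E(G2) ✓
  (2,7) → (φ(2),φ(7)) = (4,9) ∈ E(G2) ✓
  (2,8) → (φ(2),φ(8)) = (5,9) ∈ E(G2) ✓
  (3,4) → (φ(3),φ(4)) = (1,3) ∈ E(G2) ✓
  (3,5) → (φ(3),φ(5)) = (2,3) ∈ E(G2) ✓
  (3,8) → (φ(3),φ(8)) = (3,5) ∈ E(G2) ✓
  (3,9) → (φ(3),φ(9)) = (3,7) ∈ E(G2) ✓
  (4,8) → (φ(4),φ(8)) = (1,5) ∈ E(G2) ✓
  (5,6) → (φ(5),φ(6)) = (2,8) ∈ E(G2) ✓
  (5,7) → (φ(5),φ(7)) = (2,4) ∈ E(G2) ✓
  (5,9) → (φ(5),φ(9)) = (2,7) ∈ E(G2) ✓
  (6,7) → (φ(6),φ(7)) = (4,8) ∈ E(G2) ✓
  (6,9) → (φ(6),φ(9)) = (7,8) ∈ E(G2) ✓
  (7,9) → (φ(7),φ(9)) = (4,7) ∈ E(G2) ✓
All 25 edges of G1 map to edges of G2, and |E(G1)| = |E(G2)| = 25, so φ is a bijection on edges as well as vertices. Hence G1 ≅ G2.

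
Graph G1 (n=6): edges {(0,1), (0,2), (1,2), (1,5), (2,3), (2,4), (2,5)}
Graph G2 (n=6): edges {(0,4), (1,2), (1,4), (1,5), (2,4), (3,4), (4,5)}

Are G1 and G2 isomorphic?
Yes, isomorphic

The graphs are isomorphic.
One valid mapping φ: V(G1) → V(G2): 0→5, 1→1, 2→4, 3→0, 4→3, 5→2

Verify φ preserves adjacency — for each edge of G1, its image is an edge of G2:
  (0,1) → (φ(0),φ(1)) = (1,5) ∈ E(G2) ✓
  (0,2) → (φ(0),φ(2)) = (4,5) ∈ E(G2) ✓
  (1,2) → (φ(1),φ(2)) = (1,4) ∈ E(G2) ✓
  (1,5) → (φ(1),φ(5)) = (1,2) ∈ E(G2) ✓
  (2,3) → (φ(2),φ(3)) = (0,4) ∈ E(G2) ✓
  (2,4) → (φ(2),φ(4)) = (3,4) ∈ E(G2) ✓
  (2,5) → (φ(2),φ(5)) = (2,4) ∈ E(G2) ✓
All 7 edges of G1 map to edges of G2, and |E(G1)| = |E(G2)| = 7, so φ is a bijection on edges as well as vertices. Hence G1 ≅ G2.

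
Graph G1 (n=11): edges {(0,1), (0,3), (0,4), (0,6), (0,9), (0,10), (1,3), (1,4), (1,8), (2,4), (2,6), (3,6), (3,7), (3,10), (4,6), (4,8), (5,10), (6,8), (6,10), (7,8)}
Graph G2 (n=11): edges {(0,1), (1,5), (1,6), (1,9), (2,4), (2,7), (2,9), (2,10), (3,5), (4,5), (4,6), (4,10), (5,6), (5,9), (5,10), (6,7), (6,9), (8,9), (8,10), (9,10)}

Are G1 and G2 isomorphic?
Yes, isomorphic

The graphs are isomorphic.
One valid mapping φ: V(G1) → V(G2): 0→5, 1→4, 2→8, 3→6, 4→10, 5→0, 6→9, 7→7, 8→2, 9→3, 10→1

Verify φ preserves adjacency — for each edge of G1, its image is an edge of G2:
  (0,1) → (φ(0),φ(1)) = (4,5) ∈ E(G2) ✓
  (0,3) → (φ(0),φ(3)) = (5,6) ∈ E(G2) ✓
  (0,4) → (φ(0),φ(4)) = (5,10) ∈ E(G2) ✓
  (0,6) → (φ(0),φ(6)) = (5,9) ∈ E(G2) ✓
  (0,9) → (φ(0),φ(9)) = (3,5) ∈ E(G2) ✓
  (0,10) → (φ(0),φ(10)) = (1,5) ∈ E(G2) ✓
  (1,3) → (φ(1),φ(3)) = (4,6) ∈ E(G2) ✓
  (1,4) → (φ(1),φ(4)) = (4,10) ∈ E(G2) ✓
  (1,8) → (φ(1),φ(8)) = (2,4) ∈ E(G2) ✓
  (2,4) → (φ(2),φ(4)) = (8,10) ∈ E(G2) ✓
  (2,6) → (φ(2),φ(6)) = (8,9) ∈ E(G2) ✓
  (3,6) → (φ(3),φ(6)) = (6,9) ∈ E(G2) ✓
  (3,7) → (φ(3),φ(7)) = (6,7) ∈ E(G2) ✓
  (3,10) → (φ(3),φ(10)) = (1,6) ∈ E(G2) ✓
  (4,6) → (φ(4),φ(6)) = (9,10) ∈ E(G2) ✓
  (4,8) → (φ(4),φ(8)) = (2,10) ∈ E(G2) ✓
  (5,10) → (φ(5),φ(10)) = (0,1) ∈ E(G2) ✓
  (6,8) → (φ(6),φ(8)) = (2,9) ∈ E(G2) ✓
  (6,10) → (φ(6),φ(10)) = (1,9) ∈ E(G2) ✓
  (7,8) → (φ(7),φ(8)) = (2,7) ∈ E(G2) ✓
All 20 edges of G1 map to edges of G2, and |E(G1)| = |E(G2)| = 20, so φ is a bijection on edges as well as vertices. Hence G1 ≅ G2.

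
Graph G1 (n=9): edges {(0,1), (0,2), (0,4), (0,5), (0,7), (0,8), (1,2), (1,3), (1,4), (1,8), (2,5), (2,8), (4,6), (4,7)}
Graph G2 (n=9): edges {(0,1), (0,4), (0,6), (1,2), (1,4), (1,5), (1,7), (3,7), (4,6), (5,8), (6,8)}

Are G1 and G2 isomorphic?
No, not isomorphic

The graphs are NOT isomorphic.

Counting triangles (3-cliques): G1 has 7, G2 has 2.
Triangle count is an isomorphism invariant, so differing triangle counts rule out isomorphism.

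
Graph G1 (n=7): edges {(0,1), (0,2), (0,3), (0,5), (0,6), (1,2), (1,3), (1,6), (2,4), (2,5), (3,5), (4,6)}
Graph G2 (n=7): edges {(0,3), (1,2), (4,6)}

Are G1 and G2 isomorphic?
No, not isomorphic

The graphs are NOT isomorphic.

Connected components of G1: 1 component(s) with vertex sets [[0, 1, 2, 3, 4, 5, 6]], sizes [7].
Connected components of G2: 4 component(s) with vertex sets [[5], [0, 3], [1, 2], [4, 6]], sizes [1, 2, 2, 2].
The number of connected components (and the multiset of component sizes) is an isomorphism invariant — an isomorphism maps each component of G1 bijectively onto a component of G2. Since G1 has 1 component(s) and G2 has 4, they cannot be isomorphic.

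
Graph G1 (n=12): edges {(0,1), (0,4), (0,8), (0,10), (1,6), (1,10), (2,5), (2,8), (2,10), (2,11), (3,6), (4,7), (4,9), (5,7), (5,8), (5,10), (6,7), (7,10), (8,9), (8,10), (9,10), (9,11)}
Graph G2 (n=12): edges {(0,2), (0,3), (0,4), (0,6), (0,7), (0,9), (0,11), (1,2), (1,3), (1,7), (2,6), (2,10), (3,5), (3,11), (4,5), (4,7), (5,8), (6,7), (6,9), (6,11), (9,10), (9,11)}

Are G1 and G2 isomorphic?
Yes, isomorphic

The graphs are isomorphic.
One valid mapping φ: V(G1) → V(G2): 0→7, 1→4, 2→9, 3→8, 4→1, 5→11, 6→5, 7→3, 8→6, 9→2, 10→0, 11→10

Verify φ preserves adjacency — for each edge of G1, its image is an edge of G2:
  (0,1) → (φ(0),φ(1)) = (4,7) ∈ E(G2) ✓
  (0,4) → (φ(0),φ(4)) = (1,7) ∈ E(G2) ✓
  (0,8) → (φ(0),φ(8)) = (6,7) ∈ E(G2) ✓
  (0,10) → (φ(0),φ(10)) = (0,7) ∈ E(G2) ✓
  (1,6) → (φ(1),φ(6)) = (4,5) ∈ E(G2) ✓
  (1,10) → (φ(1),φ(10)) = (0,4) ∈ E(G2) ✓
  (2,5) → (φ(2),φ(5)) = (9,11) ∈ E(G2) ✓
  (2,8) → (φ(2),φ(8)) = (6,9) ∈ E(G2) ✓
  (2,10) → (φ(2),φ(10)) = (0,9) ∈ E(G2) ✓
  (2,11) → (φ(2),φ(11)) = (9,10) ∈ E(G2) ✓
  (3,6) → (φ(3),φ(6)) = (5,8) ∈ E(G2) ✓
  (4,7) → (φ(4),φ(7)) = (1,3) ∈ E(G2) ✓
  (4,9) → (φ(4),φ(9)) = (1,2) ∈ E(G2) ✓
  (5,7) → (φ(5),φ(7)) = (3,11) ∈ E(G2) ✓
  (5,8) → (φ(5),φ(8)) = (6,11) ∈ E(G2) ✓
  (5,10) → (φ(5),φ(10)) = (0,11) ∈ E(G2) ✓
  (6,7) → (φ(6),φ(7)) = (3,5) ∈ E(G2) ✓
  (7,10) → (φ(7),φ(10)) = (0,3) ∈ E(G2) ✓
  (8,9) → (φ(8),φ(9)) = (2,6) ∈ E(G2) ✓
  (8,10) → (φ(8),φ(10)) = (0,6) ∈ E(G2) ✓
  (9,10) → (φ(9),φ(10)) = (0,2) ∈ E(G2) ✓
  (9,11) → (φ(9),φ(11)) = (2,10) ∈ E(G2) ✓
All 22 edges of G1 map to edges of G2, and |E(G1)| = |E(G2)| = 22, so φ is a bijection on edges as well as vertices. Hence G1 ≅ G2.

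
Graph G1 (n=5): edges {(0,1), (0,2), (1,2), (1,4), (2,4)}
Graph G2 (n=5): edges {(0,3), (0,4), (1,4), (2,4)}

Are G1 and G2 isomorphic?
No, not isomorphic

The graphs are NOT isomorphic.

Counting triangles (3-cliques): G1 has 2, G2 has 0.
Triangle count is an isomorphism invariant, so differing triangle counts rule out isomorphism.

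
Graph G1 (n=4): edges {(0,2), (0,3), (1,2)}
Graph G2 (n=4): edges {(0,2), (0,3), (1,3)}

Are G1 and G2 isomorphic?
Yes, isomorphic

The graphs are isomorphic.
One valid mapping φ: V(G1) → V(G2): 0→0, 1→1, 2→3, 3→2

Verify φ preserves adjacency — for each edge of G1, its image is an edge of G2:
  (0,2) → (φ(0),φ(2)) = (0,3) ∈ E(G2) ✓
  (0,3) → (φ(0),φ(3)) = (0,2) ∈ E(G2) ✓
  (1,2) → (φ(1),φ(2)) = (1,3) ∈ E(G2) ✓
All 3 edges of G1 map to edges of G2, and |E(G1)| = |E(G2)| = 3, so φ is a bijection on edges as well as vertices. Hence G1 ≅ G2.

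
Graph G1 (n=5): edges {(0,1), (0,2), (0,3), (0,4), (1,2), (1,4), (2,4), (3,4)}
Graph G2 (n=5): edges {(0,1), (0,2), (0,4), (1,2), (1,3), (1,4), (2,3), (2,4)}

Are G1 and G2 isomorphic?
Yes, isomorphic

The graphs are isomorphic.
One valid mapping φ: V(G1) → V(G2): 0→1, 1→4, 2→0, 3→3, 4→2

Verify φ preserves adjacency — for each edge of G1, its image is an edge of G2:
  (0,1) → (φ(0),φ(1)) = (1,4) ∈ E(G2) ✓
  (0,2) → (φ(0),φ(2)) = (0,1) ∈ E(G2) ✓
  (0,3) → (φ(0),φ(3)) = (1,3) ∈ E(G2) ✓
  (0,4) → (φ(0),φ(4)) = (1,2) ∈ E(G2) ✓
  (1,2) → (φ(1),φ(2)) = (0,4) ∈ E(G2) ✓
  (1,4) → (φ(1),φ(4)) = (2,4) ∈ E(G2) ✓
  (2,4) → (φ(2),φ(4)) = (0,2) ∈ E(G2) ✓
  (3,4) → (φ(3),φ(4)) = (2,3) ∈ E(G2) ✓
All 8 edges of G1 map to edges of G2, and |E(G1)| = |E(G2)| = 8, so φ is a bijection on edges as well as vertices. Hence G1 ≅ G2.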